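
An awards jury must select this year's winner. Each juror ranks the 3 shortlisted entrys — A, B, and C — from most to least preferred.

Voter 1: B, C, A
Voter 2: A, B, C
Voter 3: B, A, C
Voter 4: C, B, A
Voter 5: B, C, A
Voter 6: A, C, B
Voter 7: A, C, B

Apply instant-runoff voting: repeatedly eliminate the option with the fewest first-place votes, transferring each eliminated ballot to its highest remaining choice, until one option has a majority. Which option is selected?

B

Round 1: A 3, B 3, C 1. C has the fewest and is eliminated.
Round 2: B 4, A 3. B has a majority.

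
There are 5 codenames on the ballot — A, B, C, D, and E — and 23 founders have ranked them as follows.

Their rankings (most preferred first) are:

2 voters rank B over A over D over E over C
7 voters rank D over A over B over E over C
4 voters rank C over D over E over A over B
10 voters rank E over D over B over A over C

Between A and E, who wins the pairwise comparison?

Ballots ranking A above E: 2+7 = 9.
Ballots ranking E above A: 4+10 = 14.
E wins the head-to-head, 14–9.

E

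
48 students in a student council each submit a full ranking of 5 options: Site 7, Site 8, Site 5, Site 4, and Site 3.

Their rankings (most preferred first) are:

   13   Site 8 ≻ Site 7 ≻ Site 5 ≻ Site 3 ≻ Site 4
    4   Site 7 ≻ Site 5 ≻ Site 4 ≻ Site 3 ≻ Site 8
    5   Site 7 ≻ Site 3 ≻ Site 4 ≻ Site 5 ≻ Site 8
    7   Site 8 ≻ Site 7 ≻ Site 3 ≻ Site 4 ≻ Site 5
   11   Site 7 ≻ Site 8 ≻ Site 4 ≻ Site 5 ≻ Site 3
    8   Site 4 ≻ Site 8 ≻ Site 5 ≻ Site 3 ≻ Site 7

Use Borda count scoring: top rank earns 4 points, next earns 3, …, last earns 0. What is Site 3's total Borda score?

54

Borda scores:
  Site 7: 13·3 + 4·4 + 5·4 + 7·3 + 11·4 + 8·0 = 140
  Site 8: 13·4 + 4·0 + 5·0 + 7·4 + 11·3 + 8·3 = 137
  Site 5: 13·2 + 4·3 + 5·1 + 7·0 + 11·1 + 8·2 = 70
  Site 4: 13·0 + 4·2 + 5·2 + 7·1 + 11·2 + 8·4 = 79
  Site 3: 13·1 + 4·1 + 5·3 + 7·2 + 11·0 + 8·1 = 54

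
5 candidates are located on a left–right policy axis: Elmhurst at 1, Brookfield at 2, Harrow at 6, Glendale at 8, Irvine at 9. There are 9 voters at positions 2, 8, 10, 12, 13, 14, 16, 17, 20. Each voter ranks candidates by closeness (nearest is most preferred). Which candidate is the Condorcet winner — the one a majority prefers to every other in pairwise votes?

Irvine

With single-peaked preferences on a line, the Condorcet winner is the candidate closest to the median voter.
The median voter (position 13) is closest to Irvine at 9.
Check: Irvine vs Glendale — voters closer to Irvine: 7 of 9.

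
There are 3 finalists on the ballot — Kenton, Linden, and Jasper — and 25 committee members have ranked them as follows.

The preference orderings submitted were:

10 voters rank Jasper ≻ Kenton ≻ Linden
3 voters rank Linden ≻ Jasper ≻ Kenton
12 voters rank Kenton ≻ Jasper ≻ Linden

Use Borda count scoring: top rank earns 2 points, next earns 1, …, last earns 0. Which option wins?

Borda scores:
  Kenton: 10·1 + 3·0 + 12·2 = 34
  Linden: 10·0 + 3·2 + 12·0 = 6
  Jasper: 10·2 + 3·1 + 12·1 = 35
Jasper has the highest total.

Jasper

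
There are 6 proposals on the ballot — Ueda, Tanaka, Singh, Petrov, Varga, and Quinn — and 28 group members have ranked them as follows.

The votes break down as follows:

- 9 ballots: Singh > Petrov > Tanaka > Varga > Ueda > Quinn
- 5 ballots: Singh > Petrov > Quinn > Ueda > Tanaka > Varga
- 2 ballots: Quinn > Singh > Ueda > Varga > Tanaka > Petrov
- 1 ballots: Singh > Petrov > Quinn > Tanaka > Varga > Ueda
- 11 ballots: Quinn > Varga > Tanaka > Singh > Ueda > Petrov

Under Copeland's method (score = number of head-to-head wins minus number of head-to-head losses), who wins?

Singh

Pairwise results:
  Ueda vs Tanaka: Tanaka wins 21–7.
  Ueda vs Singh: Singh wins 28–0.
  Ueda vs Petrov: Petrov wins 15–13.
  Ueda vs Varga: Varga wins 21–7.
  Ueda vs Quinn: Quinn wins 19–9.
  Tanaka vs Singh: Singh wins 17–11.
  Tanaka vs Petrov: Petrov wins 15–13.
  Tanaka vs Varga: Tanaka wins 15–13.
  Tanaka vs Quinn: Quinn wins 19–9.
  Singh vs Petrov: Singh wins 28–0.
  Singh vs Varga: Singh wins 17–11.
  Singh vs Quinn: Singh wins 15–13.
  Petrov vs Varga: Petrov wins 15–13.
  Petrov vs Quinn: Petrov wins 15–13.
  Varga vs Quinn: Quinn wins 19–9.
Copeland scores (wins − losses):
  Ueda: 0 − 5 = -5
  Tanaka: 2 − 3 = -1
  Singh: 5 − 0 = 5
  Petrov: 4 − 1 = 3
  Varga: 1 − 4 = -3
  Quinn: 3 − 2 = 1
Singh has the best Copeland score.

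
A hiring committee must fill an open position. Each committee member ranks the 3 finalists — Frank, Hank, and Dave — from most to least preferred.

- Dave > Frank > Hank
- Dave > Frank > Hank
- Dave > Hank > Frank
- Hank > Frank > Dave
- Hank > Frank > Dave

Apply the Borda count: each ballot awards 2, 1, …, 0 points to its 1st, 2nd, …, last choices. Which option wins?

Dave

Borda scores:
  Frank: 1 + 1 + 0 + 1 + 1 = 4
  Hank: 0 + 0 + 1 + 2 + 2 = 5
  Dave: 2 + 2 + 2 + 0 + 0 = 6
Dave has the highest total.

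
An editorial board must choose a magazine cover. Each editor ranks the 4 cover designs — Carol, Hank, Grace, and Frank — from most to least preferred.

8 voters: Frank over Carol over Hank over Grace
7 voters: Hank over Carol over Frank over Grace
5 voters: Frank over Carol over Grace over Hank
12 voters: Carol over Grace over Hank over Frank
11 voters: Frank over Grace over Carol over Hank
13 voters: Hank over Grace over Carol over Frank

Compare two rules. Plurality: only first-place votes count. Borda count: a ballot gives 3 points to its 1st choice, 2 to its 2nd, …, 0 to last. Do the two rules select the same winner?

No

Plurality first-place counts: Carol 12, Hank 20, Grace 0, Frank 24 → Frank.
Borda totals: Carol 100, Hank 80, Grace 77, Frank 79 → Carol.
The two rules disagree: plurality picks Frank, Borda picks Carol.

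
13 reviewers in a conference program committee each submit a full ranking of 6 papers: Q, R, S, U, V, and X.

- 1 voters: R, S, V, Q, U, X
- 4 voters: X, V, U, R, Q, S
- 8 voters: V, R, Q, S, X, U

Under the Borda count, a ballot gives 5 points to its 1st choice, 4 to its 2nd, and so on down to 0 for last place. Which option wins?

Borda scores:
  Q: 2 + 4·1 + 8·3 = 30
  R: 5 + 4·2 + 8·4 = 45
  S: 4 + 4·0 + 8·2 = 20
  U: 1 + 4·3 + 8·0 = 13
  V: 3 + 4·4 + 8·5 = 59
  X: 0 + 4·5 + 8·1 = 28
V has the highest total.

V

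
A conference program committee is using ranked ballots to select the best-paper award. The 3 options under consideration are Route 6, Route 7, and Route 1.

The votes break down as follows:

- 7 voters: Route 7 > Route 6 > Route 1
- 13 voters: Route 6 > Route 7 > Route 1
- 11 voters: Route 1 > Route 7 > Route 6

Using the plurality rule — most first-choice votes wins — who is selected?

First-place vote totals:
  Route 6: 13
  Route 7: 7
  Route 1: 11
Route 6 has the most first-place votes.

Route 6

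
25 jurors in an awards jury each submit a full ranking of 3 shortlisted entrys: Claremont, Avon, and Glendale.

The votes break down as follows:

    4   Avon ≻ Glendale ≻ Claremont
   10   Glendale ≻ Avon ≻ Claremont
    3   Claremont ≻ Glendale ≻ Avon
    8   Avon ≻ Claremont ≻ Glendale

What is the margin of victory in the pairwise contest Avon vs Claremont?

19

Ballots ranking Avon above Claremont: 4+10+8 = 22.
Ballots ranking Claremont above Avon: 3.
Avon wins 22–3, a margin of 19.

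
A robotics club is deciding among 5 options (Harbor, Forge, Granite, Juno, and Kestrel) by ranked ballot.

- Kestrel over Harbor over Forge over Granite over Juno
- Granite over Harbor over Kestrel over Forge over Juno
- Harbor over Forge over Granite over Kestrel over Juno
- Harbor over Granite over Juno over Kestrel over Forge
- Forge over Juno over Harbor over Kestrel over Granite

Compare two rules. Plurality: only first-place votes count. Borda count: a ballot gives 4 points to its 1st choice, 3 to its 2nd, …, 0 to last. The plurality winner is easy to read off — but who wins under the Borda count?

Plurality first-place counts: Harbor 2, Forge 1, Granite 1, Juno 0, Kestrel 1 → Harbor.
Borda totals: Harbor 16, Forge 10, Granite 10, Juno 5, Kestrel 9 → Harbor.

Harbor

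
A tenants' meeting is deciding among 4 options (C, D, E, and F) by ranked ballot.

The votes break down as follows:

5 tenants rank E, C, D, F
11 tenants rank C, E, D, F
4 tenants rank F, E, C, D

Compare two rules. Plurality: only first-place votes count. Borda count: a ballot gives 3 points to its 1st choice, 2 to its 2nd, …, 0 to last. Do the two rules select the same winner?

Yes

Plurality first-place counts: C 11, D 0, E 5, F 4 → C.
Borda totals: C 47, D 16, E 45, F 12 → C.
The two rules agree on C.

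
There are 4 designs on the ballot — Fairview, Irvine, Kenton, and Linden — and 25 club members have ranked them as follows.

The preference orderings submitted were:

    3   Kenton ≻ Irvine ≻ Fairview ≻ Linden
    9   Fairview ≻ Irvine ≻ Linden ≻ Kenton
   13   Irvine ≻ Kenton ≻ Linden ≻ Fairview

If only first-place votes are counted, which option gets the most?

First-place vote totals:
  Fairview: 9
  Irvine: 13
  Kenton: 3
  Linden: 0
Irvine has the most first-place votes.

Irvine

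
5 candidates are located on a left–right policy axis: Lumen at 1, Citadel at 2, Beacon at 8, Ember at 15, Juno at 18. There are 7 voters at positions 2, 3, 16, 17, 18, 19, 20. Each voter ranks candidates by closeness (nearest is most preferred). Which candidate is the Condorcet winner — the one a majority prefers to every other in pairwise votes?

With single-peaked preferences on a line, the Condorcet winner is the candidate closest to the median voter.
The median voter (position 17) is closest to Juno at 18.
Check: Juno vs Beacon — voters closer to Juno: 5 of 7.

Juno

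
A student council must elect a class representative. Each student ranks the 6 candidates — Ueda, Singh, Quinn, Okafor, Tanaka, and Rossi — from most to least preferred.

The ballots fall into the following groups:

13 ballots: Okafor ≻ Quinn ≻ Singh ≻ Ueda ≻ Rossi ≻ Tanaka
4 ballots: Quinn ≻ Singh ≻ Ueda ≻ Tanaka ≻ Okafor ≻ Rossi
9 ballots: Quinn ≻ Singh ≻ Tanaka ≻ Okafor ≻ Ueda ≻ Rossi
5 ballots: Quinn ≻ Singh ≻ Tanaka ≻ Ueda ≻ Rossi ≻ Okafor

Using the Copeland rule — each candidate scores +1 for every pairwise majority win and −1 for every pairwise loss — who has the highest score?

Quinn

Pairwise results:
  Ueda vs Singh: Singh wins 31–0.
  Ueda vs Quinn: Quinn wins 31–0.
  Ueda vs Okafor: Okafor wins 22–9.
  Ueda vs Tanaka: Ueda wins 17–14.
  Ueda vs Rossi: Ueda wins 31–0.
  Singh vs Quinn: Quinn wins 31–0.
  Singh vs Okafor: Singh wins 18–13.
  Singh vs Tanaka: Singh wins 31–0.
  Singh vs Rossi: Singh wins 31–0.
  Quinn vs Okafor: Quinn wins 18–13.
  Quinn vs Tanaka: Quinn wins 31–0.
  Quinn vs Rossi: Quinn wins 31–0.
  Okafor vs Tanaka: Tanaka wins 18–13.
  Okafor vs Rossi: Okafor wins 26–5.
  Tanaka vs Rossi: Tanaka wins 18–13.
Copeland scores (wins − losses):
  Ueda: 2 − 3 = -1
  Singh: 4 − 1 = 3
  Quinn: 5 − 0 = 5
  Okafor: 2 − 3 = -1
  Tanaka: 2 − 3 = -1
  Rossi: 0 − 5 = -5
Quinn has the best Copeland score.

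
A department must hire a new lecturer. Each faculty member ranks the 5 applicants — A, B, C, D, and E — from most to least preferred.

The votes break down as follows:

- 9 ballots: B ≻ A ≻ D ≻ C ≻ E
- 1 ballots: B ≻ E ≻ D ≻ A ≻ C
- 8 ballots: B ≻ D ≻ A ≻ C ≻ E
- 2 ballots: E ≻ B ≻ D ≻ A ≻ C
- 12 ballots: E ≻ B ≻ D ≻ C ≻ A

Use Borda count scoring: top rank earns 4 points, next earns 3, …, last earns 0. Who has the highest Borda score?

B

Borda scores:
  A: 9·3 + 1 + 8·2 + 2·1 + 12·0 = 46
  B: 9·4 + 4 + 8·4 + 2·3 + 12·3 = 114
  C: 9·1 + 0 + 8·1 + 2·0 + 12·1 = 29
  D: 9·2 + 2 + 8·3 + 2·2 + 12·2 = 72
  E: 9·0 + 3 + 8·0 + 2·4 + 12·4 = 59
B has the highest total.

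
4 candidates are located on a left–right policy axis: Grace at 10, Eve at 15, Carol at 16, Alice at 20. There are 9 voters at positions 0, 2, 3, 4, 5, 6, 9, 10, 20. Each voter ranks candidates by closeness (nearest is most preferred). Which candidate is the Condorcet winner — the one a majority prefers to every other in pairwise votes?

Grace

With single-peaked preferences on a line, the Condorcet winner is the candidate closest to the median voter.
The median voter (position 5) is closest to Grace at 10.
Check: Grace vs Eve — voters closer to Grace: 8 of 9.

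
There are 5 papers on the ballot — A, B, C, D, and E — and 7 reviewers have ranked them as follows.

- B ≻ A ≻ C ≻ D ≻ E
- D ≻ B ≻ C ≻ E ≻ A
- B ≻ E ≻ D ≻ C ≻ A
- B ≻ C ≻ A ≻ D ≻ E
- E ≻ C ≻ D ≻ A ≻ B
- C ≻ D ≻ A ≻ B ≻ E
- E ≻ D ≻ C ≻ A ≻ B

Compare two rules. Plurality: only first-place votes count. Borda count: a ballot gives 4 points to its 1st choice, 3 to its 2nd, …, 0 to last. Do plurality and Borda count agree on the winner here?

Plurality first-place counts: A 0, B 3, C 1, D 1, E 2 → B.
Borda totals: A 9, B 16, C 17, D 16, E 12 → C.
The two rules disagree: plurality picks B, Borda picks C.

No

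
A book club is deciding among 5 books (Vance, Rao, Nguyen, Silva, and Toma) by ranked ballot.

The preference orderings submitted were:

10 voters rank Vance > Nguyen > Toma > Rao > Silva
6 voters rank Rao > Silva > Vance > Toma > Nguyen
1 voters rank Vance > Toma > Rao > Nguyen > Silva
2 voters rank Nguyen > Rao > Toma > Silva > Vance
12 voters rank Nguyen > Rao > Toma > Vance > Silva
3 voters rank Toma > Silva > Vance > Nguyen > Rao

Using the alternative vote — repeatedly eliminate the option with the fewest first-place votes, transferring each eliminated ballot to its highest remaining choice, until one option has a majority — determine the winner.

Round 1: Nguyen 14, Vance 11, Rao 6, Toma 3, Silva 0. Silva has the fewest and is eliminated.
Round 2: Nguyen 14, Vance 11, Rao 6, Toma 3. Toma has the fewest and is eliminated.
Round 3: Vance 14, Nguyen 14, Rao 6. Rao has the fewest and is eliminated.
Round 4: Vance 20, Nguyen 14. Vance has a majority.

Vance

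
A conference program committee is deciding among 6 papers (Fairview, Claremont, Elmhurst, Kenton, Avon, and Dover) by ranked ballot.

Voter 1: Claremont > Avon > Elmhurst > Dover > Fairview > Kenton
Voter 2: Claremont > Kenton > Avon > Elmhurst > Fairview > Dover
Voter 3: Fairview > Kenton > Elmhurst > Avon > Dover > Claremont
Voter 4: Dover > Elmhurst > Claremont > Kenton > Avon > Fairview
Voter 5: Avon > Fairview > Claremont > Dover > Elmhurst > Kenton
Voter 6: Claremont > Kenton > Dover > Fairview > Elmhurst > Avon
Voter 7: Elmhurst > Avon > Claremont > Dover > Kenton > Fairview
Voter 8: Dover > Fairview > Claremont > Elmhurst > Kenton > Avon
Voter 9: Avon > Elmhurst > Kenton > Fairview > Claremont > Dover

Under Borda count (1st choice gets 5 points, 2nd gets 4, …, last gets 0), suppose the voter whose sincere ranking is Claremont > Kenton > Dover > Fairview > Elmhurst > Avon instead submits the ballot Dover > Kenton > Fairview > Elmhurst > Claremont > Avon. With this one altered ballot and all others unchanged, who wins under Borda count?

Borda totals with the altered ballot: Fairview 20, Claremont 24, Elmhurst 26, Kenton 19, Avon 24, Dover 22.
The switch changes the winner from Claremont to Elmhurst.

Elmhurst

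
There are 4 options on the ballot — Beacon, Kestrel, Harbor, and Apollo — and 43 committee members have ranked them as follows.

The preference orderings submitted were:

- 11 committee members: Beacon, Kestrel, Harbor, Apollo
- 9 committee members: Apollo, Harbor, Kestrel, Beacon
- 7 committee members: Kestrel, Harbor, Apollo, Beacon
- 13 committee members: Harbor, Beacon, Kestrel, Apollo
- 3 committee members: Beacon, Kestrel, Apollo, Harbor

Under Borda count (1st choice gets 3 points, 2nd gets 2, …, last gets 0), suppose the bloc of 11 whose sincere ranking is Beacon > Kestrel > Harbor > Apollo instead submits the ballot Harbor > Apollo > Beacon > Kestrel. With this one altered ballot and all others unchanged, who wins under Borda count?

Borda totals with the altered ballot: Beacon 46, Kestrel 49, Harbor 104, Apollo 59.
The winner is unchanged: still Harbor.

Harbor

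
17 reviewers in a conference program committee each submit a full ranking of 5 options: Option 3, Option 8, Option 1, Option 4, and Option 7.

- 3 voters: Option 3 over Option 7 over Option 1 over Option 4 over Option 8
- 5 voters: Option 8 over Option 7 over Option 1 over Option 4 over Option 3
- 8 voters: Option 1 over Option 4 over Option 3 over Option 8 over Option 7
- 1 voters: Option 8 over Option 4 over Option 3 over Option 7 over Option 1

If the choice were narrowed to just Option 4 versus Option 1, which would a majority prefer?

Ballots ranking Option 4 above Option 1: 1.
Ballots ranking Option 1 above Option 4: 3+5+8 = 16.
Option 1 wins the head-to-head, 16–1.

Option 1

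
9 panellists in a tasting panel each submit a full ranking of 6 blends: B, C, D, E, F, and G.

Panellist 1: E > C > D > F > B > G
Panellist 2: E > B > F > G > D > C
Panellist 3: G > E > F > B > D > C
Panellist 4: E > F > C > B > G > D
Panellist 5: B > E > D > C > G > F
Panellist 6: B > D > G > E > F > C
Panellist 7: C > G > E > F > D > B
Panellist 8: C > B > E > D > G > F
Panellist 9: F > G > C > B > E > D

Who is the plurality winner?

First-place vote totals:
  B: 2
  C: 2
  D: 0
  E: 3
  F: 1
  G: 1
E has the most first-place votes.

E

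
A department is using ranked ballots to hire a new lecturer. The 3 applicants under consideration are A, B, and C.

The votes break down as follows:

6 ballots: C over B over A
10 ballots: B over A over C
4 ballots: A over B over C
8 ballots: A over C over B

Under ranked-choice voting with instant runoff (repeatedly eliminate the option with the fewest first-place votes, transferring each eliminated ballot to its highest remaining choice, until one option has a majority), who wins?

Round 1: A 12, B 10, C 6. C has the fewest and is eliminated.
Round 2: B 16, A 12. B has a majority.

B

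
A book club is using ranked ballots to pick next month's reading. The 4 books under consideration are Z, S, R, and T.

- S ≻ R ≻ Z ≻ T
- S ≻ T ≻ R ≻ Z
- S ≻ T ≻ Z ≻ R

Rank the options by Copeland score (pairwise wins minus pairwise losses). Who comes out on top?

Pairwise results:
  Z vs S: S wins 3–0.
  Z vs R: R wins 2–1.
  Z vs T: T wins 2–1.
  S vs R: S wins 3–0.
  S vs T: S wins 3–0.
  R vs T: T wins 2–1.
Copeland scores (wins − losses):
  Z: 0 − 3 = -3
  S: 3 − 0 = 3
  R: 1 − 2 = -1
  T: 2 − 1 = 1
S has the best Copeland score.

S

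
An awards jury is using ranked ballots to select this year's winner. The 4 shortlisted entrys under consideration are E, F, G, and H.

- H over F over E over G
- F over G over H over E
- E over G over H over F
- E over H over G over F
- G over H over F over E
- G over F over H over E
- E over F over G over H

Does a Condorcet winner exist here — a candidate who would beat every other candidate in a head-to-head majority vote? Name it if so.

No Condorcet winner

Head-to-head results (7 voters total):
E vs F: F wins 4–3.
E vs G: E wins 4–3.
E vs H: H wins 4–3.
F vs G: G wins 4–3.
F vs H: H wins 4–3.
G vs H: G wins 5–2.
No candidate beats all others: E beats G beats F beats E, a majority cycle.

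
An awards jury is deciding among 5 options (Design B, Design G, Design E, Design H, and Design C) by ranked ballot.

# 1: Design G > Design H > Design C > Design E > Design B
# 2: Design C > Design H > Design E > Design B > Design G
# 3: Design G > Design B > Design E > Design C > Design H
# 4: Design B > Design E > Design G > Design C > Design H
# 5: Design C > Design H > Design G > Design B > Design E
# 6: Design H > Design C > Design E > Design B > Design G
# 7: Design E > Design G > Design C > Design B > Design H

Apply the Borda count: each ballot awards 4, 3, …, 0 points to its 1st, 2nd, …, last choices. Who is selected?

Design C

Borda scores:
  Design B: 0 + 1 + 3 + 4 + 1 + 1 + 1 = 11
  Design G: 4 + 0 + 4 + 2 + 2 + 0 + 3 = 15
  Design E: 1 + 2 + 2 + 3 + 0 + 2 + 4 = 14
  Design H: 3 + 3 + 0 + 0 + 3 + 4 + 0 = 13
  Design C: 2 + 4 + 1 + 1 + 4 + 3 + 2 = 17
Design C has the highest total.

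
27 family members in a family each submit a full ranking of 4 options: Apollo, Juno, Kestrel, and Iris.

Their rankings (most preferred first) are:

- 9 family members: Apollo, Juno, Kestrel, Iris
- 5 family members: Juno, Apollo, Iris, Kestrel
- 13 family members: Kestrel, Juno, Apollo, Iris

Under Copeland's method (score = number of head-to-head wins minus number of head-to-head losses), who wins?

Pairwise results:
  Apollo vs Juno: Juno wins 18–9.
  Apollo vs Kestrel: Apollo wins 14–13.
  Apollo vs Iris: Apollo wins 27–0.
  Juno vs Kestrel: Juno wins 14–13.
  Juno vs Iris: Juno wins 27–0.
  Kestrel vs Iris: Kestrel wins 22–5.
Copeland scores (wins − losses):
  Apollo: 2 − 1 = 1
  Juno: 3 − 0 = 3
  Kestrel: 1 − 2 = -1
  Iris: 0 − 3 = -3
Juno has the best Copeland score.

Juno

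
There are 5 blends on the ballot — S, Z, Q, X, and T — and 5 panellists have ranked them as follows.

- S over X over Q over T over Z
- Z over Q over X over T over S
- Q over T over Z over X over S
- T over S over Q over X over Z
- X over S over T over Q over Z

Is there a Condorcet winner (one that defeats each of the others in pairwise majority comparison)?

Head-to-head results (5 voters total):
S vs Z: S wins 3–2.
S vs Q: S wins 3–2.
S vs X: X wins 3–2.
S vs T: T wins 3–2.
Z vs Q: Q wins 4–1.
Z vs X: X wins 3–2.
Z vs T: T wins 4–1.
Q vs X: Q wins 3–2.
Q vs T: Q wins 3–2.
X vs T: X wins 3–2.
No candidate beats all others: S beats Q beats X beats S, a majority cycle.

No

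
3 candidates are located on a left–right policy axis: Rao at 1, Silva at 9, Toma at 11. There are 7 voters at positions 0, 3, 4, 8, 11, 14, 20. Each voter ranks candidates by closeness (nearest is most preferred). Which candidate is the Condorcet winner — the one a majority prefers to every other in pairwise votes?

With single-peaked preferences on a line, the Condorcet winner is the candidate closest to the median voter.
The median voter (position 8) is closest to Silva at 9.
Check: Silva vs Rao — voters closer to Silva: 4 of 7.

Silva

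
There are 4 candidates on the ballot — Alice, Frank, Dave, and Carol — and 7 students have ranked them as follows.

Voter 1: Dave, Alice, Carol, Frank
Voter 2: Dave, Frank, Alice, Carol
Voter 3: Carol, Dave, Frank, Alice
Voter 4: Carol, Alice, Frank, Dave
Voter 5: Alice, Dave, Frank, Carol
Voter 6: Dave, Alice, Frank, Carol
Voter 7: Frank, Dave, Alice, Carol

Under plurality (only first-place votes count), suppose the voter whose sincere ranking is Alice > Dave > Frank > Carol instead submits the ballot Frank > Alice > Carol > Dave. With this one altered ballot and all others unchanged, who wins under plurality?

Dave

First-place totals with the altered ballot: Alice 0, Frank 2, Dave 3, Carol 2.
The winner is unchanged: still Dave.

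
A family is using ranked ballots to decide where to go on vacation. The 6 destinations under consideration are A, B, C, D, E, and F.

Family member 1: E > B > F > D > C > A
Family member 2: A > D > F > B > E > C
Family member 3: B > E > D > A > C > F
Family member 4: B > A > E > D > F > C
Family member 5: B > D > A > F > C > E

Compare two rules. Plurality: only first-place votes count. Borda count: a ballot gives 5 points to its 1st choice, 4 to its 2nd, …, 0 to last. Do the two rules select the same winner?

Yes

Plurality first-place counts: A 1, B 3, C 0, D 0, E 1, F 0 → B.
Borda totals: A 14, B 21, C 3, D 15, E 13, F 9 → B.
The two rules agree on B.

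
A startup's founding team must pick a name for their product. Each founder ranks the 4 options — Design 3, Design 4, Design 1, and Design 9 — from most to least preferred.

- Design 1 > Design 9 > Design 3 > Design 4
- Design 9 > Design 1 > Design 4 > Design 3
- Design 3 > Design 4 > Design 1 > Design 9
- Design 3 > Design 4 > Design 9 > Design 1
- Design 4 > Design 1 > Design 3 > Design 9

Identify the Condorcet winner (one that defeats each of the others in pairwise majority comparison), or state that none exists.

Head-to-head results (5 voters total):
Design 3 vs Design 4: Design 3 wins 3–2.
Design 3 vs Design 1: Design 1 wins 3–2.
Design 3 vs Design 9: Design 3 wins 3–2.
Design 4 vs Design 1: Design 4 wins 3–2.
Design 4 vs Design 9: Design 4 wins 3–2.
Design 1 vs Design 9: Design 1 wins 3–2.
No candidate beats all others: Design 3 beats Design 4 beats Design 1 beats Design 3, a majority cycle.

None — there is no Condorcet winner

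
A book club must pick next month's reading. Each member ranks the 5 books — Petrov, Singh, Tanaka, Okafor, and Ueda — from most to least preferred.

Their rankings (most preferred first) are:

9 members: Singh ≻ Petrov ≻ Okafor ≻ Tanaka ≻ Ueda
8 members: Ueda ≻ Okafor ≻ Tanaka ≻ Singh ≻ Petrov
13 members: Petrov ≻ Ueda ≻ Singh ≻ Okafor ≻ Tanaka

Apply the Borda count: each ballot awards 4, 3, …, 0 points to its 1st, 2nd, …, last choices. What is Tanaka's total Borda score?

Borda scores:
  Petrov: 9·3 + 8·0 + 13·4 = 79
  Singh: 9·4 + 8·1 + 13·2 = 70
  Tanaka: 9·1 + 8·2 + 13·0 = 25
  Okafor: 9·2 + 8·3 + 13·1 = 55
  Ueda: 9·0 + 8·4 + 13·3 = 71

25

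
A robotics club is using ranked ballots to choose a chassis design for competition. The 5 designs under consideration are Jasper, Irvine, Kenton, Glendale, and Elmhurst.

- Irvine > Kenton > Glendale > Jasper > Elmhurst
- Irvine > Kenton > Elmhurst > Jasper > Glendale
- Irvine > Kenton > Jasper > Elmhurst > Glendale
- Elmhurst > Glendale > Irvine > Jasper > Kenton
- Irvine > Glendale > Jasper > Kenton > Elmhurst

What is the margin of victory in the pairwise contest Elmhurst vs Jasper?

1

Ballots ranking Elmhurst above Jasper: 2.
Ballots ranking Jasper above Elmhurst: 3.
Jasper wins 3–2, a margin of 1.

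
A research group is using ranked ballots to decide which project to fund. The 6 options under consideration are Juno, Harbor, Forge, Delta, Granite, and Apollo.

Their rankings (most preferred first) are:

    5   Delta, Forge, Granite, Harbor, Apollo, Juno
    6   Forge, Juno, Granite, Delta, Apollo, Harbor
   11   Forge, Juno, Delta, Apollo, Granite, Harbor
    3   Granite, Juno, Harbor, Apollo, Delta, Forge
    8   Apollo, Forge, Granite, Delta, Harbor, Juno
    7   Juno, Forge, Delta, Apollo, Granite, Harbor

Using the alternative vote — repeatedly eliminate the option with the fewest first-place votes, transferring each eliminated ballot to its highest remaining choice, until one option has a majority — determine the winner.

Round 1: Forge 17, Apollo 8, Juno 7, Delta 5, Granite 3, Harbor 0. Harbor has the fewest and is eliminated.
Round 2: Forge 17, Apollo 8, Juno 7, Delta 5, Granite 3. Granite has the fewest and is eliminated.
Round 3: Forge 17, Juno 10, Apollo 8, Delta 5. Delta has the fewest and is eliminated.
Round 4: Forge 22, Juno 10, Apollo 8. Forge has a majority.

Forge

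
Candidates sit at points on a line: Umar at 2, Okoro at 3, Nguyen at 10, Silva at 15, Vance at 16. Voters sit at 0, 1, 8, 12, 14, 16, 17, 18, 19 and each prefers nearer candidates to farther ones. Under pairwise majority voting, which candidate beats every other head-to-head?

Silva

With single-peaked preferences on a line, the Condorcet winner is the candidate closest to the median voter.
The median voter (position 14) is closest to Silva at 15.
Check: Silva vs Umar — voters closer to Silva: 6 of 9.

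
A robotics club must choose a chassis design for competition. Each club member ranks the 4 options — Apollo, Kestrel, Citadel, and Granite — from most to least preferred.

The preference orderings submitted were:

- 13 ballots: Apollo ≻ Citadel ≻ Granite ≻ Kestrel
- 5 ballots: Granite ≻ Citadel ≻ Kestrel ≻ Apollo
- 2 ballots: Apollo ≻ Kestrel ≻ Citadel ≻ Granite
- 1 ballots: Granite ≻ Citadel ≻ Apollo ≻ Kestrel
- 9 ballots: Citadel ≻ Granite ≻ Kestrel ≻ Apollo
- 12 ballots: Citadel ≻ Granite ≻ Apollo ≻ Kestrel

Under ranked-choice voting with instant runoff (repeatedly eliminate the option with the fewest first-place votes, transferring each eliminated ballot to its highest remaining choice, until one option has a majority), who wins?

Round 1: Citadel 21, Apollo 15, Granite 6, Kestrel 0. Kestrel has the fewest and is eliminated.
Round 2: Citadel 21, Apollo 15, Granite 6. Granite has the fewest and is eliminated.
Round 3: Citadel 27, Apollo 15. Citadel has a majority.

Citadel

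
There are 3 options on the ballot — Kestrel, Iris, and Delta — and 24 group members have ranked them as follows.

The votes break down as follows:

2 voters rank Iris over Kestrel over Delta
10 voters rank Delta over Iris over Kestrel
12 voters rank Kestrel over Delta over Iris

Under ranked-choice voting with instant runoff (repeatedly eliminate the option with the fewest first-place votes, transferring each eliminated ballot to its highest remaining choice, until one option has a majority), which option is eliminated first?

Round 1: Kestrel 12, Delta 10, Iris 2. Iris has the fewest and is eliminated.
Round 2: Kestrel 14, Delta 10. Kestrel has a majority.

Iris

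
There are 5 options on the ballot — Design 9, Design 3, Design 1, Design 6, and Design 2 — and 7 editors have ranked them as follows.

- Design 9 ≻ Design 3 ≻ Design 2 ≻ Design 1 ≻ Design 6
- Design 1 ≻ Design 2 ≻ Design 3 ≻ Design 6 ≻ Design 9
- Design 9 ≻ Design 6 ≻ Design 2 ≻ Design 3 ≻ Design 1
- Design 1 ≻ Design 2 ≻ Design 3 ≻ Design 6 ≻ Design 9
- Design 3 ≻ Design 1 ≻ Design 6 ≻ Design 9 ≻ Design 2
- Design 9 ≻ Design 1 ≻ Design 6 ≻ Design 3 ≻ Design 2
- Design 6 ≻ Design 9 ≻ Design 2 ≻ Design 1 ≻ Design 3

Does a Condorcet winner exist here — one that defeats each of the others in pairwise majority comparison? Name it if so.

No Condorcet winner

Head-to-head results (7 voters total):
Design 9 vs Design 3: Design 9 wins 4–3.
Design 9 vs Design 1: Design 9 wins 4–3.
Design 9 vs Design 6: Design 6 wins 4–3.
Design 9 vs Design 2: Design 9 wins 5–2.
Design 3 vs Design 1: Design 1 wins 4–3.
Design 3 vs Design 6: Design 3 wins 4–3.
Design 3 vs Design 2: Design 2 wins 4–3.
Design 1 vs Design 6: Design 1 wins 5–2.
Design 1 vs Design 2: Design 1 wins 4–3.
Design 6 vs Design 2: Design 6 wins 4–3.
No candidate beats all others: Design 9 beats Design 3 beats Design 6 beats Design 9, a majority cycle.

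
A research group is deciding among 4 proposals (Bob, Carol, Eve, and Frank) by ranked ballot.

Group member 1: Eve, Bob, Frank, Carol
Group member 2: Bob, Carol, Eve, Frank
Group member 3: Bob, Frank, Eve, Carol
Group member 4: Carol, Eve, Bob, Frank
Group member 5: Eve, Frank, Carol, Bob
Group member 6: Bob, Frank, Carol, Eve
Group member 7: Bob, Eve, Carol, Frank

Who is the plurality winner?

First-place vote totals:
  Bob: 4
  Carol: 1
  Eve: 2
  Frank: 0
Bob has the most first-place votes.

Bob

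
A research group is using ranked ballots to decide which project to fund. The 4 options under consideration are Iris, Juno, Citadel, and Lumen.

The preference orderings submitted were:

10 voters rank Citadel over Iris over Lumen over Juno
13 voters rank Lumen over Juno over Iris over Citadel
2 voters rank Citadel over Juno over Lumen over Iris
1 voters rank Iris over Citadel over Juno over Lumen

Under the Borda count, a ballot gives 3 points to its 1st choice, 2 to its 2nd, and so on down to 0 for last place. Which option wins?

Borda scores:
  Iris: 10·2 + 13·1 + 2·0 + 3 = 36
  Juno: 10·0 + 13·2 + 2·2 + 1 = 31
  Citadel: 10·3 + 13·0 + 2·3 + 2 = 38
  Lumen: 10·1 + 13·3 + 2·1 + 0 = 51
Lumen has the highest total.

Lumen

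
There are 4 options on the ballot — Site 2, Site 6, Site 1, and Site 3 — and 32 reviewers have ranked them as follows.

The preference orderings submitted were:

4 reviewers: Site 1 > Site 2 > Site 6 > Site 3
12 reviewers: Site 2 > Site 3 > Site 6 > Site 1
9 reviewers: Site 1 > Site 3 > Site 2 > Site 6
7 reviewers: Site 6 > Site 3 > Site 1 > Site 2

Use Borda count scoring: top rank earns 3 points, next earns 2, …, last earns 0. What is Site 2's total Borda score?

53

Borda scores:
  Site 2: 4·2 + 12·3 + 9·1 + 7·0 = 53
  Site 6: 4·1 + 12·1 + 9·0 + 7·3 = 37
  Site 1: 4·3 + 12·0 + 9·3 + 7·1 = 46
  Site 3: 4·0 + 12·2 + 9·2 + 7·2 = 56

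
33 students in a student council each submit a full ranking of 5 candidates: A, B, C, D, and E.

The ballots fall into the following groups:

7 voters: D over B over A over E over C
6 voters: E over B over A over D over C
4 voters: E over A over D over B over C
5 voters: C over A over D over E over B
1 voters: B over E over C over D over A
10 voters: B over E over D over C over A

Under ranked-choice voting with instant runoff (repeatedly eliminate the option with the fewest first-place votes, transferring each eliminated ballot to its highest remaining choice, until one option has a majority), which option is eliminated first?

A

Round 1: B 11, E 10, D 7, C 5, A 0. A has the fewest and is eliminated.
Round 2: B 11, E 10, D 7, C 5. C has the fewest and is eliminated.
Round 3: D 12, B 11, E 10. E has the fewest and is eliminated.
Round 4: B 17, D 16. B has a majority.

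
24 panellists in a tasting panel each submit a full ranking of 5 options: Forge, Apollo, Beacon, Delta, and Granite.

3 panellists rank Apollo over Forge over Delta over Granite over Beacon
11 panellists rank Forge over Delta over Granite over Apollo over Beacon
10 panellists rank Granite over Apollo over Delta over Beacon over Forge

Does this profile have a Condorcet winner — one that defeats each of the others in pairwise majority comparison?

Head-to-head results (24 voters total):
Forge vs Apollo: Apollo wins 13–11.
Forge vs Beacon: Forge wins 14–10.
Forge vs Delta: Forge wins 14–10.
Forge vs Granite: Forge wins 14–10.
Apollo vs Beacon: Apollo wins 24–0.
Apollo vs Delta: Apollo wins 13–11.
Apollo vs Granite: Granite wins 21–3.
Beacon vs Delta: Delta wins 24–0.
Beacon vs Granite: Granite wins 24–0.
Delta vs Granite: Delta wins 14–10.
No candidate beats all others: Forge beats Granite beats Apollo beats Forge, a majority cycle.

No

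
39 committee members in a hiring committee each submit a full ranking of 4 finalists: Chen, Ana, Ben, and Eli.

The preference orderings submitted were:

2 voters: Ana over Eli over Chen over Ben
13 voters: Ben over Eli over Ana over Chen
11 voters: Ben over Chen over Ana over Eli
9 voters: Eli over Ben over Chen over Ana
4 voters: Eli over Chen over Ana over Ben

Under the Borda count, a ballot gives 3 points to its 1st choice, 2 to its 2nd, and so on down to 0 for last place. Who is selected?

Borda scores:
  Chen: 2·1 + 13·0 + 11·2 + 9·1 + 4·2 = 41
  Ana: 2·3 + 13·1 + 11·1 + 9·0 + 4·1 = 34
  Ben: 2·0 + 13·3 + 11·3 + 9·2 + 4·0 = 90
  Eli: 2·2 + 13·2 + 11·0 + 9·3 + 4·3 = 69
Ben has the highest total.

Ben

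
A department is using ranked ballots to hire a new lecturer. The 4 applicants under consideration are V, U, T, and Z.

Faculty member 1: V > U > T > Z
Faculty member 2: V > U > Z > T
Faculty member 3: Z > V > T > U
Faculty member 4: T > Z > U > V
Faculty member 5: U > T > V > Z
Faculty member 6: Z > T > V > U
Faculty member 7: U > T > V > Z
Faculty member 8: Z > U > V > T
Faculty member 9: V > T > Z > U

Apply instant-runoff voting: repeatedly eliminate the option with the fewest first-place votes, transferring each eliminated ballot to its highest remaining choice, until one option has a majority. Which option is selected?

Round 1: V 3, Z 3, U 2, T 1. T has the fewest and is eliminated.
Round 2: Z 4, V 3, U 2. U has the fewest and is eliminated.
Round 3: V 5, Z 4. V has a majority.

V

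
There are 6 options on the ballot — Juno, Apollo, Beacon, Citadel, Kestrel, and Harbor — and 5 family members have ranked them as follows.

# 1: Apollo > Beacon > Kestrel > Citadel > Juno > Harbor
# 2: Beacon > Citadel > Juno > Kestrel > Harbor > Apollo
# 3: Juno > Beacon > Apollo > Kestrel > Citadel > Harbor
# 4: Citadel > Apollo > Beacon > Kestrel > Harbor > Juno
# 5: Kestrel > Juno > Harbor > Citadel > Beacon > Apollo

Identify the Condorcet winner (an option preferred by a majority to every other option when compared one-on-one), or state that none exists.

Beacon

Head-to-head results (5 voters total):
Juno vs Apollo: Juno wins 3–2.
Juno vs Beacon: Beacon wins 3–2.
Juno vs Citadel: Citadel wins 3–2.
Juno vs Kestrel: Kestrel wins 3–2.
Juno vs Harbor: Juno wins 4–1.
Apollo vs Beacon: Beacon wins 3–2.
Apollo vs Citadel: Citadel wins 3–2.
Apollo vs Kestrel: Apollo wins 3–2.
Apollo vs Harbor: Apollo wins 3–2.
Beacon vs Citadel: Beacon wins 3–2.
Beacon vs Kestrel: Beacon wins 4–1.
Beacon vs Harbor: Beacon wins 4–1.
Citadel vs Kestrel: Kestrel wins 3–2.
Citadel vs Harbor: Citadel wins 4–1.
Kestrel vs Harbor: Kestrel wins 5–0.
Beacon beats each rival — Juno (3–2), Apollo (3–2), Citadel (3–2), Kestrel (4–1), Harbor (4–1) — so Beacon is the Condorcet winner.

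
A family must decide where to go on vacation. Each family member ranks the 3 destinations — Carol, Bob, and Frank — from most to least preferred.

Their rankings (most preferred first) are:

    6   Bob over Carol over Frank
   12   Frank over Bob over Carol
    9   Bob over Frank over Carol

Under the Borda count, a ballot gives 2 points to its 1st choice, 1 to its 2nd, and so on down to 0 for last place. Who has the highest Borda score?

Bob

Borda scores:
  Carol: 6·1 + 12·0 + 9·0 = 6
  Bob: 6·2 + 12·1 + 9·2 = 42
  Frank: 6·0 + 12·2 + 9·1 = 33
Bob has the highest total.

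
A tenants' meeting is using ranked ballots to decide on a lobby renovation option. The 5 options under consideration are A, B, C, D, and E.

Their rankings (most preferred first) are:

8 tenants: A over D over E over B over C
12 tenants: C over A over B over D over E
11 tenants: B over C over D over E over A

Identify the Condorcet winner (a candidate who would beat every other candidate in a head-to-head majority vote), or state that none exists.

No Condorcet winner

Head-to-head results (31 voters total):
A vs B: A wins 20–11.
A vs C: C wins 23–8.
A vs D: A wins 20–11.
A vs E: A wins 20–11.
B vs C: B wins 19–12.
B vs D: B wins 23–8.
B vs E: B wins 23–8.
C vs D: C wins 23–8.
C vs E: C wins 23–8.
D vs E: D wins 31–0.
No candidate beats all others: A beats B beats C beats A, a majority cycle.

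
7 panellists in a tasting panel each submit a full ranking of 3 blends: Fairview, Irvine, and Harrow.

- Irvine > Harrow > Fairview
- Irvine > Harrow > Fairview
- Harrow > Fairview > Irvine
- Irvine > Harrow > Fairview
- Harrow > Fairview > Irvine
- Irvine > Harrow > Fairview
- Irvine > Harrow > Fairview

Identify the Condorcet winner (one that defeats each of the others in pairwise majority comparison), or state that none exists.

Irvine

Head-to-head results (7 voters total):
Fairview vs Irvine: Irvine wins 5–2.
Fairview vs Harrow: Harrow wins 7–0.
Irvine vs Harrow: Irvine wins 5–2.
Irvine beats each rival — Fairview (5–2), Harrow (5–2) — so Irvine is the Condorcet winner.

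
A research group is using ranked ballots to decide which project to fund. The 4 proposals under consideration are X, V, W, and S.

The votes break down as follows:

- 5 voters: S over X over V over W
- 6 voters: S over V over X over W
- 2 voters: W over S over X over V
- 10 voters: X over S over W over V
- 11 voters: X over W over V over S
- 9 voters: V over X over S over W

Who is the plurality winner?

X

First-place vote totals:
  X: 21
  V: 9
  W: 2
  S: 11
X has the most first-place votes.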